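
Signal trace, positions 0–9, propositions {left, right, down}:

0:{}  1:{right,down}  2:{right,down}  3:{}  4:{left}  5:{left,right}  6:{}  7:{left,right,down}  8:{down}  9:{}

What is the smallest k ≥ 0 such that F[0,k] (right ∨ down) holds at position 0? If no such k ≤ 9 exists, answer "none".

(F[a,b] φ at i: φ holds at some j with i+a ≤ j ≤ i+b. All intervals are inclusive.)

Scan j = 0,1,… for (right ∨ down):
  j=0: fails
  j=1: holds
First hit at j=1, so smallest k = 1-0 = 1.

1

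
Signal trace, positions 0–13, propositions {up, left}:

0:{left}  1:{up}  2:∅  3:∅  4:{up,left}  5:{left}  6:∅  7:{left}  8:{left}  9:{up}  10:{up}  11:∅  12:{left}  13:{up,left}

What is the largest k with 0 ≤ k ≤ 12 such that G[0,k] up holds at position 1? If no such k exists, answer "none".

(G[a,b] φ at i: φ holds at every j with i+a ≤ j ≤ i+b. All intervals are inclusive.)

0

up must hold from j=1 onward; find where it first fails.
  j=1: holds
  j=2: fails
Holds on [1,1], so largest k = 0.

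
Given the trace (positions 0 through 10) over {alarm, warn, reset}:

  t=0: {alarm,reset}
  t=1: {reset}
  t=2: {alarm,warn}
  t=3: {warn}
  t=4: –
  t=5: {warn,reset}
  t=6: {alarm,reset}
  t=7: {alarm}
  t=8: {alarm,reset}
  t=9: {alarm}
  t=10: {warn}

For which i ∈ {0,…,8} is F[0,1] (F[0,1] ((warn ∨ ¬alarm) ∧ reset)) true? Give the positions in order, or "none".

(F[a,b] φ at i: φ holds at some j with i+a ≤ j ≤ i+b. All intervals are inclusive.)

0, 1, 3, 4, 5

Evaluate at each i in [0,8]:
  i=0: ✓ (witness j=0)
  i=1: ✓ (witness j=1)
  i=2: ✗ (none in [2,3])
  i=3: ✓ (witness j=4)
  i=4: ✓ (witness j=4)
  i=5: ✓ (witness j=5)
  i=6: ✗ (none in [6,7])
  i=7: ✗ (none in [7,8])
  i=8: ✗ (none in [8,9])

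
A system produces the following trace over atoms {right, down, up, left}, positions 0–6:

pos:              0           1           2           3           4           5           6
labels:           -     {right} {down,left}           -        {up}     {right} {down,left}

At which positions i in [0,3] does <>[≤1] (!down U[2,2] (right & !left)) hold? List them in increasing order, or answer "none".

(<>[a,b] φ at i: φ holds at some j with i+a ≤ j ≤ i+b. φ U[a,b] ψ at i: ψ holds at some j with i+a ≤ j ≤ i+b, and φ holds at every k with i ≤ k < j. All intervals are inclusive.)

Evaluate at each i in [0,3]:
  i=0: ✗ (none in [0,1])
  i=1: ✗ (none in [1,2])
  i=2: ✓ (witness j=3)
  i=3: ✓ (witness j=3)

2, 3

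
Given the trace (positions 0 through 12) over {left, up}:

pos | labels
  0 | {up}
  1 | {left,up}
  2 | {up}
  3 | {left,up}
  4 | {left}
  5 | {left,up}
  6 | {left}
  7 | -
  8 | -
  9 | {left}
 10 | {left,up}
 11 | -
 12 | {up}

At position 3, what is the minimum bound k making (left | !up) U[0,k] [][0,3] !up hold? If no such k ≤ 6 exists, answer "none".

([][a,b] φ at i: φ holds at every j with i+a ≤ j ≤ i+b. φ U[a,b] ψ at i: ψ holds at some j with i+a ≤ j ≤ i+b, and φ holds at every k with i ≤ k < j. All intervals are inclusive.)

Need earliest j ≥ 3 with [][0,3] !up, and (left | !up) at every k in [3,j-1].
  j=3: rhs fails.
  j=4: rhs fails.
  j=5: rhs fails.
  j=6: rhs holds; lhs holds on [3,5]. k = 3.

3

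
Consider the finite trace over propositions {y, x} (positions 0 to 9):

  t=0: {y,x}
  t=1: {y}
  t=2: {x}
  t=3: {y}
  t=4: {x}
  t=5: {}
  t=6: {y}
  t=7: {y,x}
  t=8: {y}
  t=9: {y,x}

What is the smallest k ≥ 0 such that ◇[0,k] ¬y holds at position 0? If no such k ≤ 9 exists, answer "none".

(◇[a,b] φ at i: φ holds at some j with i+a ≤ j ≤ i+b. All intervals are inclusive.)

Scan j = 0,1,… for ¬y:
  j=0: fails
  j=1: fails
  j=2: holds
First hit at j=2, so smallest k = 2-0 = 2.

2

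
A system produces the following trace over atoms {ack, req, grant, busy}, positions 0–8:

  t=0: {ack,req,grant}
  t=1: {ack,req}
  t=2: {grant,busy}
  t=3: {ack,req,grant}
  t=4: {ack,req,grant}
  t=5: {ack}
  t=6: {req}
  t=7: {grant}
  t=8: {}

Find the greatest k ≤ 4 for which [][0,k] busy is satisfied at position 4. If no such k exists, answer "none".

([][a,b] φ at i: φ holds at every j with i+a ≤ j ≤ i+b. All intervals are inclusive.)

none

busy must hold from j=4 onward; find where it first fails.
  j=4: fails → no k works.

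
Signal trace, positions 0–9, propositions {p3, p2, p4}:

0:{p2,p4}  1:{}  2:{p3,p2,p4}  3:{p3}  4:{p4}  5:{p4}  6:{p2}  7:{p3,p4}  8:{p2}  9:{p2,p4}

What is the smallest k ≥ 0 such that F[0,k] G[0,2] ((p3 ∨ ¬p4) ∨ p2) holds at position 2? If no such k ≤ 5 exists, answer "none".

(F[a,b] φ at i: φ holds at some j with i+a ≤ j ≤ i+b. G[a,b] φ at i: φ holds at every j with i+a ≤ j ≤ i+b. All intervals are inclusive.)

Scan j = 2,3,… for G[0,2] ((p3 ∨ ¬p4) ∨ p2):
  j=2: fails
  j=3: fails
  j=4: fails
  j=5: fails
  j=6: holds
First hit at j=6, so smallest k = 6-2 = 4.

4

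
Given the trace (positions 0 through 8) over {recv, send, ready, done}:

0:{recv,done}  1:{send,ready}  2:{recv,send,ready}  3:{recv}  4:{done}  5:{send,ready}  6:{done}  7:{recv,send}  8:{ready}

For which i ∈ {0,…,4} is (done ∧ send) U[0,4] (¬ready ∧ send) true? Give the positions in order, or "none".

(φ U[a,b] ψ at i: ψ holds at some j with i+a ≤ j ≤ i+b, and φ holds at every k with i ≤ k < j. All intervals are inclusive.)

Evaluate at each i in [0,4]:
  i=0: ✗ (no rhs in [0,4])
  i=1: ✗ (no rhs in [1,5])
  i=2: ✗ (no rhs in [2,6])
  i=3: ✗ (lhs fails at k=3 before rhs at j=7)
  i=4: ✗ (lhs fails at k=4 before rhs at j=7)

none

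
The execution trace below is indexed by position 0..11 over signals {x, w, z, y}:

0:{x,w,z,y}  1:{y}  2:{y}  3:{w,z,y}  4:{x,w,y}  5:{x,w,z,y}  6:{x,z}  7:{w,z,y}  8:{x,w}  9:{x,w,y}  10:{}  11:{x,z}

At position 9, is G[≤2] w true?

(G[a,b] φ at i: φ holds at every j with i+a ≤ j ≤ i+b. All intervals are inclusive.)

No

Check w at every j in [9,11]:
  j=9: true
  j=10: false
  j=11: false
Fails at j=10 → formula fails.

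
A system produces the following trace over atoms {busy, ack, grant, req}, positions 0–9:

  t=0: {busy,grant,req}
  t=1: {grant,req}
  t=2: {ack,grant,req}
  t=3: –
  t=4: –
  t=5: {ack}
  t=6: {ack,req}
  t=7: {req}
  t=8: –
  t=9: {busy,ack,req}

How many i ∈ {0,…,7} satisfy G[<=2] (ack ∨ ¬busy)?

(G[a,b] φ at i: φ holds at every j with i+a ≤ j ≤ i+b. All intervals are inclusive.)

7

Evaluate at each i in [0,7]:
  i=0: ✗ (fails at j=0)
  i=1: ✓ (all of [1,3])
  i=2: ✓ (all of [2,4])
  i=3: ✓ (all of [3,5])
  i=4: ✓ (all of [4,6])
  i=5: ✓ (all of [5,7])
  i=6: ✓ (all of [6,8])
  i=7: ✓ (all of [7,9])
Positions where it holds: {1, 2, 3, 4, 5, 6, 7} → 7.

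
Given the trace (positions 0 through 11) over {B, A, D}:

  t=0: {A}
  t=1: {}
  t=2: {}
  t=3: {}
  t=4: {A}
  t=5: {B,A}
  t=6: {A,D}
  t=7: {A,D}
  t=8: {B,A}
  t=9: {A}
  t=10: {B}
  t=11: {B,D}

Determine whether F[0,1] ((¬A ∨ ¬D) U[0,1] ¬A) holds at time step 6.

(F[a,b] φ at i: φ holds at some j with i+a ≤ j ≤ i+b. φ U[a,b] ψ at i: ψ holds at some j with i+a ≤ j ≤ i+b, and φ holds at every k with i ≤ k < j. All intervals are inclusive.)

Check ((¬A ∨ ¬D) U[0,1] ¬A) at each j in [6,7]:
  j=6: fails
  j=7: fails
No position in the window satisfies it → formula fails.

Does not hold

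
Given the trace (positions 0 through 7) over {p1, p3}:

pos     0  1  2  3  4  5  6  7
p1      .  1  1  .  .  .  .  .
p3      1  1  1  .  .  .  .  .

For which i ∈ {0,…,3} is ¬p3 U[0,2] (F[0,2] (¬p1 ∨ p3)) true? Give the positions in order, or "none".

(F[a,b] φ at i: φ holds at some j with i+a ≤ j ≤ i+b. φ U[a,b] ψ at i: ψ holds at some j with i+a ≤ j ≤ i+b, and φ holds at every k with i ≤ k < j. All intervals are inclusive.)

Evaluate at each i in [0,3]:
  i=0: ✓ (rhs at j=0)
  i=1: ✓ (rhs at j=1)
  i=2: ✓ (rhs at j=2)
  i=3: ✓ (rhs at j=3)

0, 1, 2, 3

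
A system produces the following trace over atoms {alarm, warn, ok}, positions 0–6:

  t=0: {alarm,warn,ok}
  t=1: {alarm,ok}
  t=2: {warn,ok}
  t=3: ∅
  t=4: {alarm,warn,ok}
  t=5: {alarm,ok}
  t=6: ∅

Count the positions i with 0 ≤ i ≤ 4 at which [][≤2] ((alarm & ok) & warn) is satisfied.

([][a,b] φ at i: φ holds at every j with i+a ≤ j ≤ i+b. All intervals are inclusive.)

Evaluate at each i in [0,4]:
  i=0: ✗ (fails at j=1)
  i=1: ✗ (fails at j=1)
  i=2: ✗ (fails at j=2)
  i=3: ✗ (fails at j=3)
  i=4: ✗ (fails at j=5)
Positions where it holds: {} → 0.

0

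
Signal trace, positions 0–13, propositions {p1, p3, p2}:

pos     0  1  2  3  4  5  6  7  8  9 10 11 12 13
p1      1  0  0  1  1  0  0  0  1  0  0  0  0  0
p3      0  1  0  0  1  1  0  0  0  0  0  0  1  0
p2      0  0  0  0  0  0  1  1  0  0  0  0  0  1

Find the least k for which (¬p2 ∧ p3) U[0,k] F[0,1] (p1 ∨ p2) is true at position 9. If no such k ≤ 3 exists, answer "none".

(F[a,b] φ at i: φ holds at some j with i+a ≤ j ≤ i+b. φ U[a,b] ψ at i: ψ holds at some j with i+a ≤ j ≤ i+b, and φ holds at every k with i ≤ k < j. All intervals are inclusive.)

none

Need earliest j ≥ 9 with F[0,1] (p1 ∨ p2), and (¬p2 ∧ p3) at every k in [9,j-1].
  j=9: rhs fails.
  j=10: rhs fails.
  j=11: rhs fails.
  j=12: rhs holds but lhs fails at k=9.
No witness within the range → none.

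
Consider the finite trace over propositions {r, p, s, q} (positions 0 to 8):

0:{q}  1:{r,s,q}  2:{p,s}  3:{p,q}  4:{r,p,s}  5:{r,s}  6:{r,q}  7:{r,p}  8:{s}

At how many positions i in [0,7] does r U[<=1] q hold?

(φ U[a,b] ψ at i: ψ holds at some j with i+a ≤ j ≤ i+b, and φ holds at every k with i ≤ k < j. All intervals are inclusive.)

Evaluate at each i in [0,7]:
  i=0: ✓ (rhs at j=0)
  i=1: ✓ (rhs at j=1)
  i=2: ✗ (lhs fails at k=2 before rhs at j=3)
  i=3: ✓ (rhs at j=3)
  i=4: ✗ (no rhs in [4,5])
  i=5: ✓ (rhs at j=6; lhs holds on [5,5])
  i=6: ✓ (rhs at j=6)
  i=7: ✗ (no rhs in [7,8])
Positions where it holds: {0, 1, 3, 5, 6} → 5.

5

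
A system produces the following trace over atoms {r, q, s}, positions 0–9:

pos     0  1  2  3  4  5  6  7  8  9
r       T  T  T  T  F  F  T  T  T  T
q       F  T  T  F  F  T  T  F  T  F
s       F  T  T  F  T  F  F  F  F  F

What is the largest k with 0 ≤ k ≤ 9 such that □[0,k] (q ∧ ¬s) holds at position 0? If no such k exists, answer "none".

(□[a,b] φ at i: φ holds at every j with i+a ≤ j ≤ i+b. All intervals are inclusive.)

none

(q ∧ ¬s) must hold from j=0 onward; find where it first fails.
  j=0: fails → no k works.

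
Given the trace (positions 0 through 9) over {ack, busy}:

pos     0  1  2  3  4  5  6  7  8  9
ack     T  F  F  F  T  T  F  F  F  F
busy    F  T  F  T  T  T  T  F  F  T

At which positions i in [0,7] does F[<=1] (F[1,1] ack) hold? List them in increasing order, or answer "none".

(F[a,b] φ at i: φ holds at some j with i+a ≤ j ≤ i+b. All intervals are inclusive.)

Evaluate at each i in [0,7]:
  i=0: ✗ (none in [0,1])
  i=1: ✗ (none in [1,2])
  i=2: ✓ (witness j=3)
  i=3: ✓ (witness j=3)
  i=4: ✓ (witness j=4)
  i=5: ✗ (none in [5,6])
  i=6: ✗ (none in [6,7])
  i=7: ✗ (none in [7,8])

2, 3, 4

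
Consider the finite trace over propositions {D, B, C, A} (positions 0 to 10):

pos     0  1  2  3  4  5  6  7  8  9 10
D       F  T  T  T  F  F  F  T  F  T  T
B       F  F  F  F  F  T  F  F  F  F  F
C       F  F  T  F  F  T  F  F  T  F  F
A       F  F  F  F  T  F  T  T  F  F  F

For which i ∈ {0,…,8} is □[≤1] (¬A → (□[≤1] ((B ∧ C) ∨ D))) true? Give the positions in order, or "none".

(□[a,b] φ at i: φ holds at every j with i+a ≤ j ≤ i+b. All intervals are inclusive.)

Evaluate at each i in [0,8]:
  i=0: ✗ (fails at j=0)
  i=1: ✓ (all of [1,2])
  i=2: ✗ (fails at j=3)
  i=3: ✗ (fails at j=3)
  i=4: ✗ (fails at j=5)
  i=5: ✗ (fails at j=5)
  i=6: ✓ (all of [6,7])
  i=7: ✗ (fails at j=8)
  i=8: ✗ (fails at j=8)

1, 6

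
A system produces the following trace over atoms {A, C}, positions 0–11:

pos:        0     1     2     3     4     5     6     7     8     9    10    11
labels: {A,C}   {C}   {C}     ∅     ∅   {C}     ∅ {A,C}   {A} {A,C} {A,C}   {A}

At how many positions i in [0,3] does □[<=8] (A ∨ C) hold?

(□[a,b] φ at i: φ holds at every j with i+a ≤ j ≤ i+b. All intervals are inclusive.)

Evaluate at each i in [0,3]:
  i=0: ✗ (fails at j=3)
  i=1: ✗ (fails at j=3)
  i=2: ✗ (fails at j=3)
  i=3: ✗ (fails at j=3)
Positions where it holds: {} → 0.

0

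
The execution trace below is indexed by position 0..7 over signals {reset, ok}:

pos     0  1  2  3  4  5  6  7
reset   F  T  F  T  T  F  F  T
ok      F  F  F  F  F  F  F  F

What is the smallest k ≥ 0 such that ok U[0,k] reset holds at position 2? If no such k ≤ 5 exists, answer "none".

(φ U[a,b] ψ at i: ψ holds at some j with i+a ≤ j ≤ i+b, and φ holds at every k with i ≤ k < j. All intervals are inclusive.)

Need earliest j ≥ 2 with reset, and ok at every k in [2,j-1].
  j=2: rhs fails.
  j=3: rhs holds but lhs fails at k=2.
  j=4: rhs holds but lhs fails at k=2.
  j=5: rhs fails.
  j=6: rhs fails.
  j=7: rhs holds but lhs fails at k=2.
No witness within the range → none.

none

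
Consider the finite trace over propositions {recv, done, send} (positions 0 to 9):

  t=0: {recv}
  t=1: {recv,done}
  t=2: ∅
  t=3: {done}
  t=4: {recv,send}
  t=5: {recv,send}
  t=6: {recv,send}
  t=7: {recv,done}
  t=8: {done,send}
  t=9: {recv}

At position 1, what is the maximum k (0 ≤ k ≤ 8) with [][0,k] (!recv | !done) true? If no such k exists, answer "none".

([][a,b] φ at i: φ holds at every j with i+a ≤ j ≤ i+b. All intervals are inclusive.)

none

(!recv | !done) must hold from j=1 onward; find where it first fails.
  j=1: fails → no k works.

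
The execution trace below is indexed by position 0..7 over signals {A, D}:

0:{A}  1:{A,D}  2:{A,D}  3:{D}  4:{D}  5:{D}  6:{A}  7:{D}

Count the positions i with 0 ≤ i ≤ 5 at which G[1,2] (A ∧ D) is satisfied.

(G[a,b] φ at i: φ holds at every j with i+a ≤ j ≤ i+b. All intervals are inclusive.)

1

Evaluate at each i in [0,5]:
  i=0: ✓ (all of [1,2])
  i=1: ✗ (fails at j=3)
  i=2: ✗ (fails at j=3)
  i=3: ✗ (fails at j=4)
  i=4: ✗ (fails at j=5)
  i=5: ✗ (fails at j=6)
Positions where it holds: {0} → 1.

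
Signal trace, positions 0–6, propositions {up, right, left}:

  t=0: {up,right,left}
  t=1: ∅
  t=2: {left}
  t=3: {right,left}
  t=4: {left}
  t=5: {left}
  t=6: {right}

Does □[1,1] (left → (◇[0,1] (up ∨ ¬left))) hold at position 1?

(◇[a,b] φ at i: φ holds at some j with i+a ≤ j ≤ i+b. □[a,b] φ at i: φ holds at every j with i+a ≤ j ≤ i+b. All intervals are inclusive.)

Check (left → (◇[0,1] (up ∨ ¬left))) at every j in [2,2]:
  j=2: antecedent true; consequent fails (none in [2,3]) → ✗
Fails at j=2 → formula fails.

Does not hold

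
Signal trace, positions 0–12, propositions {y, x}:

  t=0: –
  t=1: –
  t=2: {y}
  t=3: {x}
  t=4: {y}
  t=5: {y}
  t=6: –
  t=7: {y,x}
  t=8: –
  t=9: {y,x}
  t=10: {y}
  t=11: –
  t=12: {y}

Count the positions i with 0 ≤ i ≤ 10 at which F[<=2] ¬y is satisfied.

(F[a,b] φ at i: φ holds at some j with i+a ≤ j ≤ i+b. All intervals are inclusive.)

Evaluate at each i in [0,10]:
  i=0: ✓ (witness j=0)
  i=1: ✓ (witness j=1)
  i=2: ✓ (witness j=3)
  i=3: ✓ (witness j=3)
  i=4: ✓ (witness j=6)
  i=5: ✓ (witness j=6)
  i=6: ✓ (witness j=6)
  i=7: ✓ (witness j=8)
  i=8: ✓ (witness j=8)
  i=9: ✓ (witness j=11)
  i=10: ✓ (witness j=11)
Positions where it holds: {0, 1, 2, 3, 4, 5, 6, 7, 8, 9, 10} → 11.

11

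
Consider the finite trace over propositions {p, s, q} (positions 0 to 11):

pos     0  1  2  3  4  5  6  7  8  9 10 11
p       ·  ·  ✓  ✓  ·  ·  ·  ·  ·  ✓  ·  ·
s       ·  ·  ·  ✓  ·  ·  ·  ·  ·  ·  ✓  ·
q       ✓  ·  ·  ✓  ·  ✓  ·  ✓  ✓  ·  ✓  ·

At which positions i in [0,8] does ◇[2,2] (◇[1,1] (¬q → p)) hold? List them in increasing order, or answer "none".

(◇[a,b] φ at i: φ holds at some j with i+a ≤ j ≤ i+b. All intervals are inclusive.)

Evaluate at each i in [0,8]:
  i=0: ✓ (witness j=2)
  i=1: ✗ (none in [3,3])
  i=2: ✓ (witness j=4)
  i=3: ✗ (none in [5,5])
  i=4: ✓ (witness j=6)
  i=5: ✓ (witness j=7)
  i=6: ✓ (witness j=8)
  i=7: ✓ (witness j=9)
  i=8: ✗ (none in [10,10])

0, 2, 4, 5, 6, 7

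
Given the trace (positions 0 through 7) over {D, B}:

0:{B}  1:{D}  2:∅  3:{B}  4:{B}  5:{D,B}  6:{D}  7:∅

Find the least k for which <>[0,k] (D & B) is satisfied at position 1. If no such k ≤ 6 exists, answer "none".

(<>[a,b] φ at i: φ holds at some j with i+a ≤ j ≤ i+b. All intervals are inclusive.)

4

Scan j = 1,2,… for (D & B):
  j=1: fails
  j=2: fails
  j=3: fails
  j=4: fails
  j=5: holds
First hit at j=5, so smallest k = 5-1 = 4.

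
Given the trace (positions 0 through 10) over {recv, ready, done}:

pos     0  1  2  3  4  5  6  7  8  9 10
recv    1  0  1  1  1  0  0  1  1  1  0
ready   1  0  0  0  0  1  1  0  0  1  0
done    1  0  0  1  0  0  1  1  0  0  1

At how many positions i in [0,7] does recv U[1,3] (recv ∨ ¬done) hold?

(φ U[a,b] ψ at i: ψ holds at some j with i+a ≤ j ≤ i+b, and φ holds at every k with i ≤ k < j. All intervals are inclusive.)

Evaluate at each i in [0,7]:
  i=0: ✓ (rhs at j=1; lhs holds on [0,0])
  i=1: ✗ (lhs fails at k=1 before rhs at j=2)
  i=2: ✓ (rhs at j=3; lhs holds on [2,2])
  i=3: ✓ (rhs at j=4; lhs holds on [3,3])
  i=4: ✓ (rhs at j=5; lhs holds on [4,4])
  i=5: ✗ (lhs fails at k=5 before rhs at j=7)
  i=6: ✗ (lhs fails at k=6 before rhs at j=7)
  i=7: ✓ (rhs at j=8; lhs holds on [7,7])
Positions where it holds: {0, 2, 3, 4, 7} → 5.

5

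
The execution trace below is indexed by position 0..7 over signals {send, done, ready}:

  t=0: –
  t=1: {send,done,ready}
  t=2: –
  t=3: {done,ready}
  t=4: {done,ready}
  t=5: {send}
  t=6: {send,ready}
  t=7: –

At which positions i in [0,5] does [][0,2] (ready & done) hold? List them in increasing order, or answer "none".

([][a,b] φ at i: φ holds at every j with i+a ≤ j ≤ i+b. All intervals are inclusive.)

Evaluate at each i in [0,5]:
  i=0: ✗ (fails at j=0)
  i=1: ✗ (fails at j=2)
  i=2: ✗ (fails at j=2)
  i=3: ✗ (fails at j=5)
  i=4: ✗ (fails at j=5)
  i=5: ✗ (fails at j=5)

none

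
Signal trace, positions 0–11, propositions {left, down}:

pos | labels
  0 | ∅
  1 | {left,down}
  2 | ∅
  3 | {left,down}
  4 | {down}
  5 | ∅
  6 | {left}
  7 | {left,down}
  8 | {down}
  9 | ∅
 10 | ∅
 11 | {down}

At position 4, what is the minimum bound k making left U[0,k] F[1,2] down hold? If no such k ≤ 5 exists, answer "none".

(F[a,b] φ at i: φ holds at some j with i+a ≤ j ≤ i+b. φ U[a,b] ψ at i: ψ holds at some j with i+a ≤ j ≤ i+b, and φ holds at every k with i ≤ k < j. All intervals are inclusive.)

Need earliest j ≥ 4 with F[1,2] down, and left at every k in [4,j-1].
  j=4: rhs fails.
  j=5: rhs holds but lhs fails at k=4.
  j=6: rhs holds but lhs fails at k=4.
  j=7: rhs holds but lhs fails at k=4.
  j=8: rhs fails.
  j=9: rhs holds but lhs fails at k=4.
No witness within the range → none.

none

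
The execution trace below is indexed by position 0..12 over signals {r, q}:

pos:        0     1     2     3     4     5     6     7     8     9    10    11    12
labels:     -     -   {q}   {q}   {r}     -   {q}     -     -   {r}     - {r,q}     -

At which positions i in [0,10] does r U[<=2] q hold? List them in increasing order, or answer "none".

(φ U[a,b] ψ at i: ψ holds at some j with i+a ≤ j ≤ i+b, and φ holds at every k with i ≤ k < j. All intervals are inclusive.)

Evaluate at each i in [0,10]:
  i=0: ✗ (lhs fails at k=0 before rhs at j=2)
  i=1: ✗ (lhs fails at k=1 before rhs at j=2)
  i=2: ✓ (rhs at j=2)
  i=3: ✓ (rhs at j=3)
  i=4: ✗ (lhs fails at k=5 before rhs at j=6)
  i=5: ✗ (lhs fails at k=5 before rhs at j=6)
  i=6: ✓ (rhs at j=6)
  i=7: ✗ (no rhs in [7,9])
  i=8: ✗ (no rhs in [8,10])
  i=9: ✗ (lhs fails at k=10 before rhs at j=11)
  i=10: ✗ (lhs fails at k=10 before rhs at j=11)

2, 3, 6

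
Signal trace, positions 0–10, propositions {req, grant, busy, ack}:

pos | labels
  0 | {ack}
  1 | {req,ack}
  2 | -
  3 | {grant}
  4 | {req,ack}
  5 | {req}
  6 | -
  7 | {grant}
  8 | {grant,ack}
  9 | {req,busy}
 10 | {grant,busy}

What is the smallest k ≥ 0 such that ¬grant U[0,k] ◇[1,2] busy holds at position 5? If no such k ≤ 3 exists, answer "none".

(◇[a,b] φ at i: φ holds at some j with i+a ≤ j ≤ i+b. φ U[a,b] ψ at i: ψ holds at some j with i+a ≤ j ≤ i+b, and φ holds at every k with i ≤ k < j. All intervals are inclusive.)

Need earliest j ≥ 5 with ◇[1,2] busy, and ¬grant at every k in [5,j-1].
  j=5: rhs fails.
  j=6: rhs fails.
  j=7: rhs holds; lhs holds on [5,6]. k = 2.

2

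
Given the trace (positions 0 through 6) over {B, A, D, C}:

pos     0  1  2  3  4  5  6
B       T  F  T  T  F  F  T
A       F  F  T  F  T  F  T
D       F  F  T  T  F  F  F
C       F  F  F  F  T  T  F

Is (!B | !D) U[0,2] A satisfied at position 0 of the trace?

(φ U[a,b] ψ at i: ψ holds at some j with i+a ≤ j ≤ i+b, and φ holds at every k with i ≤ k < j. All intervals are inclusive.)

Holds

Need some j in [0,2] with A, and (!B | !D) at every k in [0,j-1].
  j=0: A false.
  j=1: A false.
  j=2: A holds; (!B | !D) holds at every k in [0,1] → satisfied.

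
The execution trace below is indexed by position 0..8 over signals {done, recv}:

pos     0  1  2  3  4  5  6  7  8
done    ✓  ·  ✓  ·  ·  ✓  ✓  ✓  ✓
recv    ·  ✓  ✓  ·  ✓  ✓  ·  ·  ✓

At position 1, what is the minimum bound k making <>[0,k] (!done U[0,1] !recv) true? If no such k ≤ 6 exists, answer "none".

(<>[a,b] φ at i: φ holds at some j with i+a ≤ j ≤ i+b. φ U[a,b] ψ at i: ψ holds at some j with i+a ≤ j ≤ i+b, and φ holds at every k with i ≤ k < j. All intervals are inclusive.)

Scan j = 1,2,… for (!done U[0,1] !recv):
  j=1: fails
  j=2: fails
  j=3: holds
First hit at j=3, so smallest k = 3-1 = 2.

2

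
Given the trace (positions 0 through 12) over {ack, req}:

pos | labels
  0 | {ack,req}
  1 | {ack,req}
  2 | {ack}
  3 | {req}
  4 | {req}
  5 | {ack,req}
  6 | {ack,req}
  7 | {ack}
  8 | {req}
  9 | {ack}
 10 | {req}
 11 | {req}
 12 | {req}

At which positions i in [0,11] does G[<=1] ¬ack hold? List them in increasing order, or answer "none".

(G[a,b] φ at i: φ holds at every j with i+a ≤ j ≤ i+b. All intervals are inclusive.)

3, 10, 11

Evaluate at each i in [0,11]:
  i=0: ✗ (fails at j=0)
  i=1: ✗ (fails at j=1)
  i=2: ✗ (fails at j=2)
  i=3: ✓ (all of [3,4])
  i=4: ✗ (fails at j=5)
  i=5: ✗ (fails at j=5)
  i=6: ✗ (fails at j=6)
  i=7: ✗ (fails at j=7)
  i=8: ✗ (fails at j=9)
  i=9: ✗ (fails at j=9)
  i=10: ✓ (all of [10,11])
  i=11: ✓ (all of [11,12])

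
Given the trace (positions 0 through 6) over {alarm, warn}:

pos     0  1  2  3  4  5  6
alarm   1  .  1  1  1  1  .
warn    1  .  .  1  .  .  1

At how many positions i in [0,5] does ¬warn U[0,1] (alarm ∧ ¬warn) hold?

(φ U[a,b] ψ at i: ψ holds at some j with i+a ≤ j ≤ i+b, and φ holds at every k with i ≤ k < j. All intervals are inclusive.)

Evaluate at each i in [0,5]:
  i=0: ✗ (no rhs in [0,1])
  i=1: ✓ (rhs at j=2; lhs holds on [1,1])
  i=2: ✓ (rhs at j=2)
  i=3: ✗ (lhs fails at k=3 before rhs at j=4)
  i=4: ✓ (rhs at j=4)
  i=5: ✓ (rhs at j=5)
Positions where it holds: {1, 2, 4, 5} → 4.

4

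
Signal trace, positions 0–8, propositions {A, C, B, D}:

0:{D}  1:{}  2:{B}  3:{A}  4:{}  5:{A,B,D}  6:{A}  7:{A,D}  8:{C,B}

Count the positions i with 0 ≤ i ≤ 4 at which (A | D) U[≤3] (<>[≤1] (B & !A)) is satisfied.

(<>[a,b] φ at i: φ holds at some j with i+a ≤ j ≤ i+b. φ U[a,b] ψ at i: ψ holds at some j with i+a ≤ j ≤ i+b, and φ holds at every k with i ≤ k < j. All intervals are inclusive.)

3

Evaluate at each i in [0,4]:
  i=0: ✓ (rhs at j=1; lhs holds on [0,0])
  i=1: ✓ (rhs at j=1)
  i=2: ✓ (rhs at j=2)
  i=3: ✗ (no rhs in [3,6])
  i=4: ✗ (lhs fails at k=4 before rhs at j=7)
Positions where it holds: {0, 1, 2} → 3.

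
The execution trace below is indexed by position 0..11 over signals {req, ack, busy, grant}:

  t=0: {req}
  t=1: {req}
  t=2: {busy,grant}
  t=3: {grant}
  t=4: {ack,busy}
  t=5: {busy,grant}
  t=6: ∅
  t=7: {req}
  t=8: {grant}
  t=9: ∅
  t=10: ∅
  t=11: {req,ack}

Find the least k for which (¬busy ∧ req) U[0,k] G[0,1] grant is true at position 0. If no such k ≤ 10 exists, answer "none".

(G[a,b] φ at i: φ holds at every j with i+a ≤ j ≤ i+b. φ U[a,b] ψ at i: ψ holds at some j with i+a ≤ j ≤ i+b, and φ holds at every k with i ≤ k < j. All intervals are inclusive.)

2

Need earliest j ≥ 0 with G[0,1] grant, and (¬busy ∧ req) at every k in [0,j-1].
  j=0: rhs fails.
  j=1: rhs fails.
  j=2: rhs holds; lhs holds on [0,1]. k = 2.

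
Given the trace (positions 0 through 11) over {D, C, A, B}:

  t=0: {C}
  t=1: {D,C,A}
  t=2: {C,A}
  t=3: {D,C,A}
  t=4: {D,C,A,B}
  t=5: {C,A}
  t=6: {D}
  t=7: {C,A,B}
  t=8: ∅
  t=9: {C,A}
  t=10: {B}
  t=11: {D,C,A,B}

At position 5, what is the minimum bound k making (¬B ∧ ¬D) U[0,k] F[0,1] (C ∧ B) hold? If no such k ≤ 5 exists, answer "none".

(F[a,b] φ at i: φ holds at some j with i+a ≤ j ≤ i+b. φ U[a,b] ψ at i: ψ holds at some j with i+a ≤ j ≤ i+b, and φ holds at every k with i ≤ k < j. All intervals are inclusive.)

Need earliest j ≥ 5 with F[0,1] (C ∧ B), and (¬B ∧ ¬D) at every k in [5,j-1].
  j=5: rhs fails.
  j=6: rhs holds; lhs holds on [5,5]. k = 1.

1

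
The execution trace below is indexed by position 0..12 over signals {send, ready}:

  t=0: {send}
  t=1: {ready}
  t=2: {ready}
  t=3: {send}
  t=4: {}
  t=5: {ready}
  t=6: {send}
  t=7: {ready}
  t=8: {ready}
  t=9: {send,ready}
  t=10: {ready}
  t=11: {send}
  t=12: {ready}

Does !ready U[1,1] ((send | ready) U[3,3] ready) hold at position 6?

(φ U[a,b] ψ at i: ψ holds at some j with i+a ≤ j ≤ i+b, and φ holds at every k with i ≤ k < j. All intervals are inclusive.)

Need some j in [7,7] with ((send | ready) U[3,3] ready), and !ready at every k in [6,j-1].
  j=7: ((send | ready) U[3,3] ready) holds; !ready holds at every k in [6,6] → satisfied.

Holds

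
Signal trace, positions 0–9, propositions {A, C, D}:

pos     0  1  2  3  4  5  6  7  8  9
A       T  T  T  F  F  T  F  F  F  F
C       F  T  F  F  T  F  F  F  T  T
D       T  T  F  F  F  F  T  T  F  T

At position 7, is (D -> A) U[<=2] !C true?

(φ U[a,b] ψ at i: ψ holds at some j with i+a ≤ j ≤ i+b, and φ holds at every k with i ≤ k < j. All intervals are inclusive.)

Holds

Need some j in [7,9] with !C, and (D -> A) at every k in [7,j-1].
  j=7: !C holds; no prefix to check → satisfied.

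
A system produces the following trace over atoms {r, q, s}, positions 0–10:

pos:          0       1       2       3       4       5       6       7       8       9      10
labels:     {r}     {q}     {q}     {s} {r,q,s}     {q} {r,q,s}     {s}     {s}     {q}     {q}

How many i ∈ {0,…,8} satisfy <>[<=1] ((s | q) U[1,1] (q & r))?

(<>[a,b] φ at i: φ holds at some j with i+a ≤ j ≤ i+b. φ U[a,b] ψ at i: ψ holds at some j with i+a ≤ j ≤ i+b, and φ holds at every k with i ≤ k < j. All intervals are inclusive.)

4

Evaluate at each i in [0,8]:
  i=0: ✗ (none in [0,1])
  i=1: ✗ (none in [1,2])
  i=2: ✓ (witness j=3)
  i=3: ✓ (witness j=3)
  i=4: ✓ (witness j=5)
  i=5: ✓ (witness j=5)
  i=6: ✗ (none in [6,7])
  i=7: ✗ (none in [7,8])
  i=8: ✗ (none in [8,9])
Positions where it holds: {2, 3, 4, 5} → 4.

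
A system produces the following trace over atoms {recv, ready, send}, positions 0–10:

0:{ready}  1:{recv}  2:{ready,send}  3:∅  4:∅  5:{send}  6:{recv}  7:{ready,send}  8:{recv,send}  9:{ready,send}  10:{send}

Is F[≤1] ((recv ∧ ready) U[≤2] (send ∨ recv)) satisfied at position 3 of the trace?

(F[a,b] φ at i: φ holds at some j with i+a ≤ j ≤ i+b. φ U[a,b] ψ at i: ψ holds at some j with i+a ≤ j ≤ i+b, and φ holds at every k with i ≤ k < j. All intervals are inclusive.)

Does not hold

Check ((recv ∧ ready) U[≤2] (send ∨ recv)) at each j in [3,4]:
  j=3: fails
  j=4: fails
No position in the window satisfies it → formula fails.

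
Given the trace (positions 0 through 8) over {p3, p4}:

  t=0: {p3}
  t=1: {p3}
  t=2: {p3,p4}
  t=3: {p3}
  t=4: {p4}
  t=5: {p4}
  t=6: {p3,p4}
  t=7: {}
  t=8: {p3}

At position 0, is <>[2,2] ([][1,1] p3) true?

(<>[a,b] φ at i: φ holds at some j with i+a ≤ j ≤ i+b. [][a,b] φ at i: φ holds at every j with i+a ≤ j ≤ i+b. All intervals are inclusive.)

Yes

Check [][1,1] p3 at each j in [2,2]:
  j=2: holds on [3,3]
Found at j=2 → formula holds.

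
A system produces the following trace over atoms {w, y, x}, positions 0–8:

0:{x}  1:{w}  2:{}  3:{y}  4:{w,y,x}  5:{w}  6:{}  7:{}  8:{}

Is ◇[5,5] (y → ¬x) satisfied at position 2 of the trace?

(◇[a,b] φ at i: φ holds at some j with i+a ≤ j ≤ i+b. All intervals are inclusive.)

Check (y → ¬x) at each j in [7,7]:
  j=7: true
Found at j=7 → formula holds.

True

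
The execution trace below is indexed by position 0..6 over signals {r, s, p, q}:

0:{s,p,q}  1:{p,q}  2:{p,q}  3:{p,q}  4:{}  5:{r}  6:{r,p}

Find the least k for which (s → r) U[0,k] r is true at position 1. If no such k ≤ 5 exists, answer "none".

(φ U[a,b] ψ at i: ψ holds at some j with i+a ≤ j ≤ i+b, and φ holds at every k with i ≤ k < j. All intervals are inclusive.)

4

Need earliest j ≥ 1 with r, and (s → r) at every k in [1,j-1].
  j=1: rhs fails.
  j=2: rhs fails.
  j=3: rhs fails.
  j=4: rhs fails.
  j=5: rhs holds; lhs holds on [1,4]. k = 4.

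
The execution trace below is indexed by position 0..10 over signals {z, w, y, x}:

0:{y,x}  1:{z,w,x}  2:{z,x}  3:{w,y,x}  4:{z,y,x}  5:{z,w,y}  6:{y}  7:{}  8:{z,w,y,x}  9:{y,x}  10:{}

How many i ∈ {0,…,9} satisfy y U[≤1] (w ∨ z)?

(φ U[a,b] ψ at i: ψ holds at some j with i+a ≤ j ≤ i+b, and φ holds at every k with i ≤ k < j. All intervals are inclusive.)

7

Evaluate at each i in [0,9]:
  i=0: ✓ (rhs at j=1; lhs holds on [0,0])
  i=1: ✓ (rhs at j=1)
  i=2: ✓ (rhs at j=2)
  i=3: ✓ (rhs at j=3)
  i=4: ✓ (rhs at j=4)
  i=5: ✓ (rhs at j=5)
  i=6: ✗ (no rhs in [6,7])
  i=7: ✗ (lhs fails at k=7 before rhs at j=8)
  i=8: ✓ (rhs at j=8)
  i=9: ✗ (no rhs in [9,10])
Positions where it holds: {0, 1, 2, 3, 4, 5, 8} → 7.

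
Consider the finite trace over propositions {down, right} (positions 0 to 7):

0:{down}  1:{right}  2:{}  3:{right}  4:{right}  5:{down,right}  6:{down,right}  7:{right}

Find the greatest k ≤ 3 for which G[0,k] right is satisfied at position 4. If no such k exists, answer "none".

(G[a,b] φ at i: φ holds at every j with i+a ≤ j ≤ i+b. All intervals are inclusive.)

right must hold from j=4 onward; find where it first fails.
  j=4: holds
  j=5: holds
  j=6: holds
  j=7: holds
Holds through j=7; largest k = 3.

3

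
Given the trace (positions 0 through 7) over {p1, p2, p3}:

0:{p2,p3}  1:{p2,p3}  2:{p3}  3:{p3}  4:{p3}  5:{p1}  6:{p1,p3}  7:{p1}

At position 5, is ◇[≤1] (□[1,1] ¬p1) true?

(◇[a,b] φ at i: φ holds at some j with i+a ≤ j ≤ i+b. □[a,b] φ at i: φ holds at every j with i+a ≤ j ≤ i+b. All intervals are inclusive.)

False

Check □[1,1] ¬p1 at each j in [5,6]:
  j=5: fails at 6
  j=6: fails at 7
No position in the window satisfies it → formula fails.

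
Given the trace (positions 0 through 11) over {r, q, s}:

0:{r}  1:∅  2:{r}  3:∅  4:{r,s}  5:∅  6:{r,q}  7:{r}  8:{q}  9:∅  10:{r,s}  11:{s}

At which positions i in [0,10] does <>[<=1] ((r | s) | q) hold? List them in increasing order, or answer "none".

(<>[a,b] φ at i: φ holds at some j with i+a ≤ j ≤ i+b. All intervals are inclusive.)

Evaluate at each i in [0,10]:
  i=0: ✓ (witness j=0)
  i=1: ✓ (witness j=2)
  i=2: ✓ (witness j=2)
  i=3: ✓ (witness j=4)
  i=4: ✓ (witness j=4)
  i=5: ✓ (witness j=6)
  i=6: ✓ (witness j=6)
  i=7: ✓ (witness j=7)
  i=8: ✓ (witness j=8)
  i=9: ✓ (witness j=10)
  i=10: ✓ (witness j=10)

0, 1, 2, 3, 4, 5, 6, 7, 8, 9, 10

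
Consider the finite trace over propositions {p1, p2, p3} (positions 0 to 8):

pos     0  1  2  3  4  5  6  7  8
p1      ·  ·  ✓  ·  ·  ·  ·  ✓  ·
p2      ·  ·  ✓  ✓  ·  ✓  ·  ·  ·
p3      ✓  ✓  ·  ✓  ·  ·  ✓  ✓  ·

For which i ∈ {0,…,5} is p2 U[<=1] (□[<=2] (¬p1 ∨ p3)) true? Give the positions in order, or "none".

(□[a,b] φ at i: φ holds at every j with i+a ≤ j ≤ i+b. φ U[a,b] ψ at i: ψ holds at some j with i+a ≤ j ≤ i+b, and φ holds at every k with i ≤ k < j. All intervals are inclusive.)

2, 3, 4, 5

Evaluate at each i in [0,5]:
  i=0: ✗ (no rhs in [0,1])
  i=1: ✗ (no rhs in [1,2])
  i=2: ✓ (rhs at j=3; lhs holds on [2,2])
  i=3: ✓ (rhs at j=3)
  i=4: ✓ (rhs at j=4)
  i=5: ✓ (rhs at j=5)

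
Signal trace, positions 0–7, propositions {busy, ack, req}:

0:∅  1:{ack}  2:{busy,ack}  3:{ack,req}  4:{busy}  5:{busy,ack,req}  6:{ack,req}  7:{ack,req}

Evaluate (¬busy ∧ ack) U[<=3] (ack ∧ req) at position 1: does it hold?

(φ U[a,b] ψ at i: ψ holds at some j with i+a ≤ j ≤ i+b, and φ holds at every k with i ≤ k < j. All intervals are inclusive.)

Need some j in [1,4] with (ack ∧ req), and (¬busy ∧ ack) at every k in [1,j-1].
  j=1: (ack ∧ req) false.
  j=2: (ack ∧ req) false.
  j=3: (ack ∧ req) holds, but (¬busy ∧ ack) fails at k=2 → not this j.
  j=4: (ack ∧ req) false.
No j in the window works → until fails.

Does not hold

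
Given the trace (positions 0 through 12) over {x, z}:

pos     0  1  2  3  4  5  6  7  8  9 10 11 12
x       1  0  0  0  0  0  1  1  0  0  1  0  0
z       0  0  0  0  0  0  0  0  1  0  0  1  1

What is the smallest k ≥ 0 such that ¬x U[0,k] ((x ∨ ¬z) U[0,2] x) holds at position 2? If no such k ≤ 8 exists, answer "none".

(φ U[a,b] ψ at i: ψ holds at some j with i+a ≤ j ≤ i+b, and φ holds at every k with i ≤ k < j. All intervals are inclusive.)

2

Need earliest j ≥ 2 with ((x ∨ ¬z) U[0,2] x), and ¬x at every k in [2,j-1].
  j=2: rhs fails.
  j=3: rhs fails.
  j=4: rhs holds; lhs holds on [2,3]. k = 2.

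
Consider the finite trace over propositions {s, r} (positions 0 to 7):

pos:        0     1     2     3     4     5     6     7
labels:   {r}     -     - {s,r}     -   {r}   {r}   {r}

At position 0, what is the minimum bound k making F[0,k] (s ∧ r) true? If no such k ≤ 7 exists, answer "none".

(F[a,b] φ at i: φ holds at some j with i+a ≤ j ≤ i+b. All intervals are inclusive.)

Scan j = 0,1,… for (s ∧ r):
  j=0: fails
  j=1: fails
  j=2: fails
  j=3: holds
First hit at j=3, so smallest k = 3-0 = 3.

3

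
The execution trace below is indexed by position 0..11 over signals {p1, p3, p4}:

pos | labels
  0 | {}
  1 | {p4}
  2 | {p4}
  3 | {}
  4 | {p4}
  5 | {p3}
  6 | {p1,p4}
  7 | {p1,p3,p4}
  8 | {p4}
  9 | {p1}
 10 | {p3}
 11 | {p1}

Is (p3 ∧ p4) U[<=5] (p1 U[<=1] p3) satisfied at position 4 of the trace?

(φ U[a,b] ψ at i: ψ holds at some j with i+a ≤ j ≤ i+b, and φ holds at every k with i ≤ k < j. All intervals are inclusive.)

Does not hold

Need some j in [4,9] with (p1 U[<=1] p3), and (p3 ∧ p4) at every k in [4,j-1].
  j=4: (p1 U[<=1] p3) — fails.
  j=5: (p1 U[<=1] p3) holds, but (p3 ∧ p4) fails at k=4 → not this j.
  j=6: (p1 U[<=1] p3) holds, but (p3 ∧ p4) fails at k=4 → not this j.
  j=7: (p1 U[<=1] p3) holds, but (p3 ∧ p4) fails at k=4 → not this j.
  j=8: (p1 U[<=1] p3) — fails.
  j=9: (p1 U[<=1] p3) holds, but (p3 ∧ p4) fails at k=4 → not this j.
No j in the window works → until fails.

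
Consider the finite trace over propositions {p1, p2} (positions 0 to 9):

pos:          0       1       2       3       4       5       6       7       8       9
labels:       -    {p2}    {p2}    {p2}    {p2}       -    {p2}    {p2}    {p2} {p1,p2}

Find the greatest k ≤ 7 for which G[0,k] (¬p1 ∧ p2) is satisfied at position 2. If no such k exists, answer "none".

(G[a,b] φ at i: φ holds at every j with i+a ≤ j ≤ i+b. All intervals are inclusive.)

2

(¬p1 ∧ p2) must hold from j=2 onward; find where it first fails.
  j=2: holds
  j=3: holds
  j=4: holds
  j=5: fails
Holds on [2,4], so largest k = 2.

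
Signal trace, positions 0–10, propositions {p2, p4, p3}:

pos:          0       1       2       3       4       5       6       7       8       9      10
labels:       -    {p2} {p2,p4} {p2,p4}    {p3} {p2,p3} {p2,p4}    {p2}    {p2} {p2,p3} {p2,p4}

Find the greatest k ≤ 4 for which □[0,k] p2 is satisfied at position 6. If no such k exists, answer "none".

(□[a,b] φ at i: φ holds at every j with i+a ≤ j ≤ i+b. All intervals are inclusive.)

4

p2 must hold from j=6 onward; find where it first fails.
  j=6: holds
  j=7: holds
  j=8: holds
  j=9: holds
  j=10: holds
Holds through j=10; largest k = 4.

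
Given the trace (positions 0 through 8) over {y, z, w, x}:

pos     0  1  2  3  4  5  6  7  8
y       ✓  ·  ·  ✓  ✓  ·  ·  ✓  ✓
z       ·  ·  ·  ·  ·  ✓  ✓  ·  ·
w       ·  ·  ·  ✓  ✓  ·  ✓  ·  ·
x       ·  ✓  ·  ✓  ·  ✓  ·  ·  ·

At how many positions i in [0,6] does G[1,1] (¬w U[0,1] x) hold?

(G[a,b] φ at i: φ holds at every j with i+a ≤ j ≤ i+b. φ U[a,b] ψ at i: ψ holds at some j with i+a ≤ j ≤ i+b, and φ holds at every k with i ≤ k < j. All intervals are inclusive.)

Evaluate at each i in [0,6]:
  i=0: ✓ (all of [1,1])
  i=1: ✓ (all of [2,2])
  i=2: ✓ (all of [3,3])
  i=3: ✗ (fails at j=4)
  i=4: ✓ (all of [5,5])
  i=5: ✗ (fails at j=6)
  i=6: ✗ (fails at j=7)
Positions where it holds: {0, 1, 2, 4} → 4.

4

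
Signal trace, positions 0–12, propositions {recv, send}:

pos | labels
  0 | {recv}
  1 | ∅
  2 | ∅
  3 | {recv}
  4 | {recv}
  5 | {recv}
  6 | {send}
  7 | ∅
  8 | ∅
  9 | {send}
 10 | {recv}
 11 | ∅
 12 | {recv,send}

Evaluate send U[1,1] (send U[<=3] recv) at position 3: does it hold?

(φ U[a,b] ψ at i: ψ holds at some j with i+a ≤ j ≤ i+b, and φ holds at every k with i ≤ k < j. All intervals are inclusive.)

Does not hold

Need some j in [4,4] with (send U[<=3] recv), and send at every k in [3,j-1].
  j=4: (send U[<=3] recv) holds, but send fails at k=3 → not this j.
No j in the window works → until fails.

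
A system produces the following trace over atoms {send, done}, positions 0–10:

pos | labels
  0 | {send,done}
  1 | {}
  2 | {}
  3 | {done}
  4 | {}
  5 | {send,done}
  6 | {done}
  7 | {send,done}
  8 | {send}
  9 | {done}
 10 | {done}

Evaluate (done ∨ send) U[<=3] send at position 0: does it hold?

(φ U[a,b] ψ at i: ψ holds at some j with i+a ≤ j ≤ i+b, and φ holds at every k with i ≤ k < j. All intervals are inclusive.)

Need some j in [0,3] with send, and (done ∨ send) at every k in [0,j-1].
  j=0: send holds; no prefix to check → satisfied.

True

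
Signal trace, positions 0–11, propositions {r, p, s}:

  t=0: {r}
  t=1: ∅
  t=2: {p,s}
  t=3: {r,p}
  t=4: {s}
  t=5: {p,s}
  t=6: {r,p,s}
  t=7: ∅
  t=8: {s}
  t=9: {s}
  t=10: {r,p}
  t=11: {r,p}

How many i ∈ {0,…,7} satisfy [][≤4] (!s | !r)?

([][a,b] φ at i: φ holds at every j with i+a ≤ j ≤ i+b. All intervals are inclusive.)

Evaluate at each i in [0,7]:
  i=0: ✓ (all of [0,4])
  i=1: ✓ (all of [1,5])
  i=2: ✗ (fails at j=6)
  i=3: ✗ (fails at j=6)
  i=4: ✗ (fails at j=6)
  i=5: ✗ (fails at j=6)
  i=6: ✗ (fails at j=6)
  i=7: ✓ (all of [7,11])
Positions where it holds: {0, 1, 7} → 3.

3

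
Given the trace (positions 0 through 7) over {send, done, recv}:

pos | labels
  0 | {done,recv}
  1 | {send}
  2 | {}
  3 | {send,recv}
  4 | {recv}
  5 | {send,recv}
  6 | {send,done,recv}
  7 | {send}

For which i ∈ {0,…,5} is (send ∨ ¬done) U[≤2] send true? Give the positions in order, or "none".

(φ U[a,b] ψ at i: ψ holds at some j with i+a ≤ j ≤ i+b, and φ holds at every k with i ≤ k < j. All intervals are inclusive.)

1, 2, 3, 4, 5

Evaluate at each i in [0,5]:
  i=0: ✗ (lhs fails at k=0 before rhs at j=1)
  i=1: ✓ (rhs at j=1)
  i=2: ✓ (rhs at j=3; lhs holds on [2,2])
  i=3: ✓ (rhs at j=3)
  i=4: ✓ (rhs at j=5; lhs holds on [4,4])
  i=5: ✓ (rhs at j=5)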